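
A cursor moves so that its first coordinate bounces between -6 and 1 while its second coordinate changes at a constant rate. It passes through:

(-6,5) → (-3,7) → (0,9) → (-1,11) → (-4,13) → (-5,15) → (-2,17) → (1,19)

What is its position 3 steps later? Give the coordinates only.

The first coordinate travels 3 per step and bounces off the walls at -6 and 1.
  step 8: 1 → -2
  step 9: -2 → -5
  step 10: -5 → -4
The second coordinate changes by +2 each step: at step 10 it is 25.

(-4,25)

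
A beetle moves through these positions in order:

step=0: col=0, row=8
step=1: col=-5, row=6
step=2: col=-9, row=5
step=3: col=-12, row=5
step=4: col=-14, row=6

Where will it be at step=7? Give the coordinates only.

col=-14, row=15

Taking differences between consecutive positions: (-5,-2), (-4,-1), (-3,+0), (-2,+1). These grow by (+1,+1) each step.
step 5: col=-14, row=6 + (-1,+2) → col=-15, row=8
step 6: col=-15, row=8 + (+0,+3) → col=-15, row=11
step 7: col=-15, row=11 + (+1,+4) → col=-14, row=15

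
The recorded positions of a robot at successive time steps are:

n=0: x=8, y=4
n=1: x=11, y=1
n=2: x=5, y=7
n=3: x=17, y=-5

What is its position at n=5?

Step-to-step displacements: (+3, -3), (-6, +6), (+12, -12); each is -2× the previous.
step 4: x=17, y=-5 + (-24, +24) → x=-7, y=19
step 5: x=-7, y=19 + (+48, -48) → x=41, y=-29

x=41, y=-29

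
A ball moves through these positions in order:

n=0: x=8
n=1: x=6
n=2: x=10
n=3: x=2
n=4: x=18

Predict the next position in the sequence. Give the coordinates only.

x=-14

Consecutive displacements -2, +4, -8, +16 scale by a factor of -2 each step.
step 5: 18 − 32 → x=-14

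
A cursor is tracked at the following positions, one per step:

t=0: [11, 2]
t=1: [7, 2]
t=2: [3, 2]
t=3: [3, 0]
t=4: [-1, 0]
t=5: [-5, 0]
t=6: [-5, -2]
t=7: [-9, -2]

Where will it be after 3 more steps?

[-17, -4]

Step-to-step displacements: [-4, +0], [-4, +0], [+0, -2], [-4, +0], [-4, +0], [+0, -2], [-4, +0] — a repeating cycle of length 3.
step 8: apply [-4, +0] → [-13, -2]
step 9: apply [+0, -2] → [-13, -4]
step 10: apply [-4, +0] → [-17, -4]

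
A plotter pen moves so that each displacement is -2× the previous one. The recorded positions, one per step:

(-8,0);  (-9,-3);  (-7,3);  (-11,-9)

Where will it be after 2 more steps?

Step-to-step displacements: (-1,-3), (+2,+6), (-4,-12); each is -2× the previous.
step 4: (-11,-9) + (+8,+24) → (-3,15)
step 5: (-3,15) + (-16,-48) → (-19,-33)

(-19,-33)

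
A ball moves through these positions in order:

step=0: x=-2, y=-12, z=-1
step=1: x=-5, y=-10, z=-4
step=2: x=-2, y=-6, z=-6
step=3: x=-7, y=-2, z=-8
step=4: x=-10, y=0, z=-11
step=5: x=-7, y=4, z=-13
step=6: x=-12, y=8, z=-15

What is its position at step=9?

x=-17, y=18, z=-22

Step-to-step displacements: (-3,+2,-3), (+3,+4,-2), (-5,+4,-2), (-3,+2,-3), (+3,+4,-2), (-5,+4,-2) — a repeating cycle of length 3.
step 7: apply (-3,+2,-3) → x=-15, y=10, z=-18
step 8: apply (+3,+4,-2) → x=-12, y=14, z=-20
step 9: apply (-5,+4,-2) → x=-17, y=18, z=-22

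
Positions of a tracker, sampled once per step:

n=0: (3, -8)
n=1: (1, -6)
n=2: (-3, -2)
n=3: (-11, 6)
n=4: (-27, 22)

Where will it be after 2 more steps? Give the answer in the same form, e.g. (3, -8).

Consecutive displacements (-2, +2), (-4, +4), (-8, +8), (-16, +16) scale by a factor of 2 each step.
step 5: (-27, 22) + (-32, +32) → (-59, 54)
step 6: (-59, 54) + (-64, +64) → (-123, 118)

(-123, 118)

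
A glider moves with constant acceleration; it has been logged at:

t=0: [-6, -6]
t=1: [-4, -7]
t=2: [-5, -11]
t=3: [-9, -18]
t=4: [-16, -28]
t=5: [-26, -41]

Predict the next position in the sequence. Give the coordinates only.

[-39, -57]

First differences are [+2, -1], [-1, -4], [-4, -7], [-7, -10], [-10, -13]; their common second difference is [-3, -3] (constant acceleration).
step 6: [-26, -41] + [-13, -16] → [-39, -57]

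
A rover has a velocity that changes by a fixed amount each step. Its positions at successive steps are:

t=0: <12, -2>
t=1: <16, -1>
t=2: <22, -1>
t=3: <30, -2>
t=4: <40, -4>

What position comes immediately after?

First differences are <+4, +1>, <+6, +0>, <+8, -1>, <+10, -2>; their common second difference is <+2, -1> (constant acceleration).
step 5: <40, -4> + <+12, -3> → <52, -7>

<52, -7>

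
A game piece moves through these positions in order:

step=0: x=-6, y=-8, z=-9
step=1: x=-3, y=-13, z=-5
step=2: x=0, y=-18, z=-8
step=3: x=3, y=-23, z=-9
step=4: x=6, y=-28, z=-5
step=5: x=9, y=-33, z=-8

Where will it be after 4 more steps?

X: linear, +3 per step → 21 at step 9.
Y: linear, -5 per step → -53 at step 9.
Z: cycles through -9, -5, -8 every 3 steps. Step 9 lands at position 0 of the cycle → -9.

x=21, y=-53, z=-9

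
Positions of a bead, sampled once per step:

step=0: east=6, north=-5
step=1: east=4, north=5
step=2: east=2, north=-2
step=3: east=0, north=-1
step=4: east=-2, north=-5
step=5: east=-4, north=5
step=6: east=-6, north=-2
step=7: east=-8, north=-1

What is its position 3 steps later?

east=-14, north=-2

The east coordinate changes by -2 each step, so at step 10 it is 6 + 10·(-2) = -14.
The north coordinate repeats the cycle [-5, 5, -2, -1] with period 4; step 10 mod 4 = 2, giving -2.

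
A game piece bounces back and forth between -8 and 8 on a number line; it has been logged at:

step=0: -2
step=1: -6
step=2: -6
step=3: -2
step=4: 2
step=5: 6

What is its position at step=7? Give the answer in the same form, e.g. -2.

The value reflects between -8 and 8, moving 4 per step.
  step 6: 6 → 6
  step 7: 6 → 2

2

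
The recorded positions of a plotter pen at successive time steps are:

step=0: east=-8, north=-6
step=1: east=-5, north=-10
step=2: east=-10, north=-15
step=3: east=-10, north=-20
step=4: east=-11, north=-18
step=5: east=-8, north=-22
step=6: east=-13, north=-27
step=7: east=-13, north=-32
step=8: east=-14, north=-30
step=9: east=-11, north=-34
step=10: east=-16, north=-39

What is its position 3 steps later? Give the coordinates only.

Differencing gives (+3, -4), (-5, -5), (+0, -5), (-1, +2), (+3, -4), (-5, -5), (+0, -5), (-1, +2), (+3, -4), (-5, -5). This is the pattern (+3, -4), (-5, -5), (+0, -5), (-1, +2) repeated.
step 11: apply (+0, -5) → east=-16, north=-44
step 12: apply (-1, +2) → east=-17, north=-42
step 13: apply (+3, -4) → east=-14, north=-46

east=-14, north=-46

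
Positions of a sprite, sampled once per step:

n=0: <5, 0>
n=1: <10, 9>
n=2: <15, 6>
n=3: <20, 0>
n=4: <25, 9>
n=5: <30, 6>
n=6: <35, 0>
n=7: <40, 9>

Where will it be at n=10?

<55, 9>

First: linear, +5 per step → 55 at step 10.
Second: cycles through 0, 9, 6 every 3 steps. Step 10 lands at position 1 of the cycle → 9.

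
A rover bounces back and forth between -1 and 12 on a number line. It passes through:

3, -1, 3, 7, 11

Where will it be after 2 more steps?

The value reflects between -1 and 12, moving 4 per step.
  step 5: 11 → 9
  step 6: 9 → 5

5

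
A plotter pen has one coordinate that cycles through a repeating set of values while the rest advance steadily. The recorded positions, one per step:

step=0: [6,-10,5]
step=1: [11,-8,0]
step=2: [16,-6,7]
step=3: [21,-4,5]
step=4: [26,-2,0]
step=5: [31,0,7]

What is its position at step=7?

[41,4,0]

First: linear, +5 per step → 41 at step 7.
Second: linear, +2 per step → 4 at step 7.
Third: cycles through 5, 0, 7 every 3 steps. Step 7 lands at position 1 of the cycle → 0.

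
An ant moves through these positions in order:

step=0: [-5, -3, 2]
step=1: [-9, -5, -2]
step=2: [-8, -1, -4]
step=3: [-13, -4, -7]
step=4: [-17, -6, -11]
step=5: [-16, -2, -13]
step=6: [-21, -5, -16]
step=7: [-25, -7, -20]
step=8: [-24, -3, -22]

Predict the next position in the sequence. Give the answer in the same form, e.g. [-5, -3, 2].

[-29, -6, -25]

The moves between consecutive positions are [-4, -2, -4], [+1, +4, -2], [-5, -3, -3], [-4, -2, -4], [+1, +4, -2], [-5, -3, -3], [-4, -2, -4], [+1, +4, -2]; they repeat the 3-cycle [[-4, -2, -4], [+1, +4, -2], [-5, -3, -3]].
step 9: apply [-5, -3, -3] → [-29, -6, -25]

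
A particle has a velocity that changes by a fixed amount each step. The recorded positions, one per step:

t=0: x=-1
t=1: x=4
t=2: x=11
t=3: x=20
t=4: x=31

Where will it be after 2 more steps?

Successive displacements: +5, +7, +9, +11 — each changes by +2.
step 5: 31 + 13 → x=44
step 6: 44 + 15 → x=59

x=59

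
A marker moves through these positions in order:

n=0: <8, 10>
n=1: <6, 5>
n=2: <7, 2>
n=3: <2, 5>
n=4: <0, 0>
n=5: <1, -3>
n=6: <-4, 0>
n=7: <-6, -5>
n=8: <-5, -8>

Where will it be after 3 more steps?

<-11, -13>

Step-to-step displacements: <-2, -5>, <+1, -3>, <-5, +3>, <-2, -5>, <+1, -3>, <-5, +3>, <-2, -5>, <+1, -3> — a repeating cycle of length 3.
step 9: apply <-5, +3> → <-10, -5>
step 10: apply <-2, -5> → <-12, -10>
step 11: apply <+1, -3> → <-11, -13>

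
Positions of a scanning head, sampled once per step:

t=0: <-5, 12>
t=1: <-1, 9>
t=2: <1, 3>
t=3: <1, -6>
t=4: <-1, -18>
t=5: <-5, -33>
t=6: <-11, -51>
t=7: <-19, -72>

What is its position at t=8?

<-29, -96>

First differences are <+4, -3>, <+2, -6>, <+0, -9>, <-2, -12>, <-4, -15>, <-6, -18>, <-8, -21>; their common second difference is <-2, -3> (constant acceleration).
step 8: <-19, -72> + <-10, -24> → <-29, -96>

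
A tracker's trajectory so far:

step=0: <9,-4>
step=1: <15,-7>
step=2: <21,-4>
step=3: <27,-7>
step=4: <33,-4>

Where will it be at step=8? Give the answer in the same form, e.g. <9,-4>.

First: linear, +6 per step → 57 at step 8.
Second: cycles through -4, -7 every 2 steps. Step 8 lands at position 0 of the cycle → -4.

<57,-4>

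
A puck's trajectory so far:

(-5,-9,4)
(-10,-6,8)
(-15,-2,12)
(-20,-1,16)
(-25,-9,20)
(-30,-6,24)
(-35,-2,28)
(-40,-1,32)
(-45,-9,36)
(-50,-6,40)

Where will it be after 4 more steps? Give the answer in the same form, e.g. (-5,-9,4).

First: linear, -5 per step → -70 at step 13.
Second: cycles through -9, -6, -2, -1 every 4 steps. Step 13 lands at position 1 of the cycle → -6.
Third: linear, +4 per step → 56 at step 13.

(-70,-6,56)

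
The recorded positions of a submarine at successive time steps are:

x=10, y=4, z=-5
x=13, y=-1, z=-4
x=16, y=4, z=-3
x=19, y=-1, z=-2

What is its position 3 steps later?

X: linear, +3 per step → 28 at step 6.
Y: cycles through 4, -1 every 2 steps. Step 6 lands at position 0 of the cycle → 4.
Z: linear, +1 per step → 1 at step 6.

x=28, y=4, z=1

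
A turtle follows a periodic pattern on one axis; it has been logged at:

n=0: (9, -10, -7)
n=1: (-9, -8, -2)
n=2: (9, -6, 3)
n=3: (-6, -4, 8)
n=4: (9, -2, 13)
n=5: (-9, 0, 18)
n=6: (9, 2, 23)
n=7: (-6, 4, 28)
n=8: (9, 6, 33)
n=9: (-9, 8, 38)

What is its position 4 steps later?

First: cycles through 9, -9, 9, -6 every 4 steps. Step 13 lands at position 1 of the cycle → -9.
Second: linear, +2 per step → 16 at step 13.
Third: linear, +5 per step → 58 at step 13.

(-9, 16, 58)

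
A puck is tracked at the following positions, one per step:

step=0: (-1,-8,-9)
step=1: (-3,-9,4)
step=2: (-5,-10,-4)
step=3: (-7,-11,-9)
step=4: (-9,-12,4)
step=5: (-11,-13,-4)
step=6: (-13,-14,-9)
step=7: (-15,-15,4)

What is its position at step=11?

The first coordinate changes by -2 each step, so at step 11 it is -1 + 11·(-2) = -23.
The second coordinate changes by -1 each step, so at step 11 it is -8 + 11·(-1) = -19.
The third coordinate repeats the cycle [-9, 4, -4] with period 3; step 11 mod 3 = 2, giving -4.

(-23,-19,-4)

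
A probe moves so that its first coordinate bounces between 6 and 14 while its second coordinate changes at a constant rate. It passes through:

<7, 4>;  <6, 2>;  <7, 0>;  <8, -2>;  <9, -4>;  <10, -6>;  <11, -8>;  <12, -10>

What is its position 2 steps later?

<14, -14>

The first coordinate reflects between 6 and 14, moving 1 per step.
  step 8: 12 → 13
  step 9: 13 → 14
The second coordinate changes by -2 each step: at step 9 it is -14.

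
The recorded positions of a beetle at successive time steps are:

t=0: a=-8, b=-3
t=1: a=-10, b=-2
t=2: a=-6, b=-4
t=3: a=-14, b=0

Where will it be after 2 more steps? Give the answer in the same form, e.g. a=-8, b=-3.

a=-30, b=8

The jumps are (-2, +1), (+4, -2), (-8, +4) — a geometric progression with ratio -2.
step 4: a=-14, b=0 + (+16, -8) → a=2, b=-8
step 5: a=2, b=-8 + (-32, +16) → a=-30, b=8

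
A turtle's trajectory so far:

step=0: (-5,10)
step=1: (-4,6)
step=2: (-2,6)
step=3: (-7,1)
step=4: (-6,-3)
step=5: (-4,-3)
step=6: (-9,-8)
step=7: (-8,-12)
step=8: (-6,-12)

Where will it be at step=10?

Step-to-step displacements: (+1,-4), (+2,+0), (-5,-5), (+1,-4), (+2,+0), (-5,-5), (+1,-4), (+2,+0) — a repeating cycle of length 3.
step 9: apply (-5,-5) → (-11,-17)
step 10: apply (+1,-4) → (-10,-21)

(-10,-21)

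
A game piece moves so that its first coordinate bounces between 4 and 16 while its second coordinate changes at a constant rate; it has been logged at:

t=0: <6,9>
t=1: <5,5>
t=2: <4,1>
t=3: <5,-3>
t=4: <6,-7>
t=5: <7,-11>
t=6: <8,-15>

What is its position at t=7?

<9,-19>

The first coordinate reflects between 4 and 16, moving 1 per step.
  step 7: 8 → 9
The second coordinate changes by -4 each step: at step 7 it is -19.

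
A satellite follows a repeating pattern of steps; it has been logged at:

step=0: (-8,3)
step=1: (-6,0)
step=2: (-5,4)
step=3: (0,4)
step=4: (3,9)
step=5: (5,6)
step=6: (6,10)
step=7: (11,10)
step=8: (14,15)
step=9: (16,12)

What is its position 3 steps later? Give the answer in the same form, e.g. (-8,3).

Differencing gives (+2,-3), (+1,+4), (+5,+0), (+3,+5), (+2,-3), (+1,+4), (+5,+0), (+3,+5), (+2,-3). This is the pattern (+2,-3), (+1,+4), (+5,+0), (+3,+5) repeated.
step 10: apply (+1,+4) → (17,16)
step 11: apply (+5,+0) → (22,16)
step 12: apply (+3,+5) → (25,21)

(25,21)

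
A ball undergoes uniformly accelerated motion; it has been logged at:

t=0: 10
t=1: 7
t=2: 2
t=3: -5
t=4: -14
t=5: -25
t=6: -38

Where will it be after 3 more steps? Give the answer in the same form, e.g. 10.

-89

Taking differences between consecutive positions: -3, -5, -7, -9, -11, -13. These grow by -2 each step.
step 7: -38 − 15 → -53
step 8: -53 − 17 → -70
step 9: -70 − 19 → -89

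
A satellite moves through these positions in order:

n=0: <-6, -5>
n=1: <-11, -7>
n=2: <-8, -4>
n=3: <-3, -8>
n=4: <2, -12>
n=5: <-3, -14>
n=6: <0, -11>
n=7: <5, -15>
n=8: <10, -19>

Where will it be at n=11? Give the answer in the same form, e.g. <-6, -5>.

<13, -22>

Step-to-step displacements: <-5, -2>, <+3, +3>, <+5, -4>, <+5, -4>, <-5, -2>, <+3, +3>, <+5, -4>, <+5, -4> — a repeating cycle of length 4.
step 9: apply <-5, -2> → <5, -21>
step 10: apply <+3, +3> → <8, -18>
step 11: apply <+5, -4> → <13, -22>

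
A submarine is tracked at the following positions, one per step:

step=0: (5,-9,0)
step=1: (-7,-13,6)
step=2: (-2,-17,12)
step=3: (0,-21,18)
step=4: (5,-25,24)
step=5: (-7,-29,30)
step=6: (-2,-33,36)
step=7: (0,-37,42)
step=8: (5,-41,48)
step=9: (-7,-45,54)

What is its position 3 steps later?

The first coordinate repeats the cycle [5, -7, -2, 0] with period 4; step 12 mod 4 = 0, giving 5.
The second coordinate changes by -4 each step, so at step 12 it is -9 + 12·(-4) = -57.
The third coordinate changes by +6 each step, so at step 12 it is 0 + 12·(6) = 72.

(5,-57,72)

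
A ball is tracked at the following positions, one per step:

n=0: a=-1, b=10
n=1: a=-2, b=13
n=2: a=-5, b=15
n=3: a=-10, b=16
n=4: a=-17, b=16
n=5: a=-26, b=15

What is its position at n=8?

Successive displacements: (-1, +3), (-3, +2), (-5, +1), (-7, +0), (-9, -1) — each changes by (-2, -1).
step 6: a=-26, b=15 + (-11, -2) → a=-37, b=13
step 7: a=-37, b=13 + (-13, -3) → a=-50, b=10
step 8: a=-50, b=10 + (-15, -4) → a=-65, b=6

a=-65, b=6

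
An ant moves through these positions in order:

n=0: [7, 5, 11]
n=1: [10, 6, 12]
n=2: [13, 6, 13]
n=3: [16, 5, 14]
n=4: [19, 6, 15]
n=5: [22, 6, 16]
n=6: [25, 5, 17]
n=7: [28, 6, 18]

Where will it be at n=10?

[37, 6, 21]

First: linear, +3 per step → 37 at step 10.
Second: cycles through 5, 6, 6 every 3 steps. Step 10 lands at position 1 of the cycle → 6.
Third: linear, +1 per step → 21 at step 10.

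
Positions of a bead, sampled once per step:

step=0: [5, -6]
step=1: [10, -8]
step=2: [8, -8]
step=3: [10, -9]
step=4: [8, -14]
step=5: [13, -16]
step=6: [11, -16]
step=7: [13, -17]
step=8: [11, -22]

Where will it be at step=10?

Differencing gives [+5, -2], [-2, +0], [+2, -1], [-2, -5], [+5, -2], [-2, +0], [+2, -1], [-2, -5]. This is the pattern [+5, -2], [-2, +0], [+2, -1], [-2, -5] repeated.
step 9: apply [+5, -2] → [16, -24]
step 10: apply [-2, +0] → [14, -24]

[14, -24]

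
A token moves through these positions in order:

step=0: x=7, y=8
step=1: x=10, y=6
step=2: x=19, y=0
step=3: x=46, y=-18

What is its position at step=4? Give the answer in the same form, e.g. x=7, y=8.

Consecutive displacements (+3,-2), (+9,-6), (+27,-18) scale by a factor of 3 each step.
step 4: x=46, y=-18 + (+81,-54) → x=127, y=-72

x=127, y=-72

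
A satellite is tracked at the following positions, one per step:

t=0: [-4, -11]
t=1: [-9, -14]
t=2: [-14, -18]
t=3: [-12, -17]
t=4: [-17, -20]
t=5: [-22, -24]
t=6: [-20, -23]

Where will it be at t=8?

[-30, -30]

Step-to-step displacements: [-5, -3], [-5, -4], [+2, +1], [-5, -3], [-5, -4], [+2, +1] — a repeating cycle of length 3.
step 7: apply [-5, -3] → [-25, -26]
step 8: apply [-5, -4] → [-30, -30]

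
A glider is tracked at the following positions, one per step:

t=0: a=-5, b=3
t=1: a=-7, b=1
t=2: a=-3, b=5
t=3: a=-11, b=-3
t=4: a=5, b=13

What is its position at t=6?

Consecutive displacements (-2,-2), (+4,+4), (-8,-8), (+16,+16) scale by a factor of -2 each step.
step 5: a=5, b=13 + (-32,-32) → a=-27, b=-19
step 6: a=-27, b=-19 + (+64,+64) → a=37, b=45

a=37, b=45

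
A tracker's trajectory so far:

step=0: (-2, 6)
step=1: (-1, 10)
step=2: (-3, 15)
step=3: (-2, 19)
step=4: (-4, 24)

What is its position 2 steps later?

The moves between consecutive positions are (+1, +4), (-2, +5), (+1, +4), (-2, +5); they repeat the 2-cycle [(+1, +4), (-2, +5)].
step 5: apply (+1, +4) → (-3, 28)
step 6: apply (-2, +5) → (-5, 33)

(-5, 33)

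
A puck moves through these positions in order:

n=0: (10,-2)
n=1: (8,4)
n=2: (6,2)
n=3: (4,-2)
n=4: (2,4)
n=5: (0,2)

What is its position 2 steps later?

(-4,4)

The first coordinate changes by -2 each step, so at step 7 it is 10 + 7·(-2) = -4.
The second coordinate repeats the cycle [-2, 4, 2] with period 3; step 7 mod 3 = 1, giving 4.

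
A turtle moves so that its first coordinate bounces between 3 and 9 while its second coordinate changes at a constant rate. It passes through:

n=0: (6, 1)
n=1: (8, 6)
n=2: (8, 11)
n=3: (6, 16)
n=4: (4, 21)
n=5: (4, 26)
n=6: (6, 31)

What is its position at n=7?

The first coordinate reflects between 3 and 9, moving 2 per step.
  step 7: 6 → 8
The second coordinate changes by +5 each step: at step 7 it is 36.

(8, 36)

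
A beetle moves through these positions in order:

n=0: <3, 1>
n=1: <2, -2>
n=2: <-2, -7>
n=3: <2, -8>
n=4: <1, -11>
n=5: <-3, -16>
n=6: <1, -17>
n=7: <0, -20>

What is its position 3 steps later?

<-1, -29>

The moves between consecutive positions are <-1, -3>, <-4, -5>, <+4, -1>, <-1, -3>, <-4, -5>, <+4, -1>, <-1, -3>; they repeat the 3-cycle [<-1, -3>, <-4, -5>, <+4, -1>].
step 8: apply <-4, -5> → <-4, -25>
step 9: apply <+4, -1> → <0, -26>
step 10: apply <-1, -3> → <-1, -29>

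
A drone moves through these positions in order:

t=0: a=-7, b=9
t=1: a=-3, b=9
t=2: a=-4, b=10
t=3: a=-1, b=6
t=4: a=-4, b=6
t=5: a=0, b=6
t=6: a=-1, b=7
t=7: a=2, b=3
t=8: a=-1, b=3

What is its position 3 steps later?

a=5, b=0

The moves between consecutive positions are (+4, +0), (-1, +1), (+3, -4), (-3, +0), (+4, +0), (-1, +1), (+3, -4), (-3, +0); they repeat the 4-cycle [(+4, +0), (-1, +1), (+3, -4), (-3, +0)].
step 9: apply (+4, +0) → a=3, b=3
step 10: apply (-1, +1) → a=2, b=4
step 11: apply (+3, -4) → a=5, b=0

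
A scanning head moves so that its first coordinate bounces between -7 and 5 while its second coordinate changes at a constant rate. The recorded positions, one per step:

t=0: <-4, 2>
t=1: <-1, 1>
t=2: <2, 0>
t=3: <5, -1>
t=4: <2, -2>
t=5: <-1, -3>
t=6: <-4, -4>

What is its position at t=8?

<-4, -6>

The first coordinate travels 3 per step and bounces off the walls at -7 and 5.
  step 7: -4 → -7
  step 8: -7 → -4
The second coordinate changes by -1 each step: at step 8 it is -6.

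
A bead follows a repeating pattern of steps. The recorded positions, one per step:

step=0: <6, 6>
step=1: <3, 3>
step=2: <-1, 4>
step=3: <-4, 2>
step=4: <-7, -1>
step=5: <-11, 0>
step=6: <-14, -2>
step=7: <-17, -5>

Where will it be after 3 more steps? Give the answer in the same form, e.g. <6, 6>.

<-27, -9>

Differencing gives <-3, -3>, <-4, +1>, <-3, -2>, <-3, -3>, <-4, +1>, <-3, -2>, <-3, -3>. This is the pattern <-3, -3>, <-4, +1>, <-3, -2> repeated.
step 8: apply <-4, +1> → <-21, -4>
step 9: apply <-3, -2> → <-24, -6>
step 10: apply <-3, -3> → <-27, -9>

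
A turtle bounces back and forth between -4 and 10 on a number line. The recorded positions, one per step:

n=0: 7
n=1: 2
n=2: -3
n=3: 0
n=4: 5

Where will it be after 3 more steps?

0

The value travels 5 per step and bounces off the walls at -4 and 10.
  step 5: 5 → 10
  step 6: 10 → 5
  step 7: 5 → 0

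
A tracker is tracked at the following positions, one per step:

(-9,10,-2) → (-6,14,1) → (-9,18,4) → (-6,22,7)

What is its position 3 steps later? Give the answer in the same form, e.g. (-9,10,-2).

First: cycles through -9, -6 every 2 steps. Step 6 lands at position 0 of the cycle → -9.
Second: linear, +4 per step → 34 at step 6.
Third: linear, +3 per step → 16 at step 6.

(-9,34,16)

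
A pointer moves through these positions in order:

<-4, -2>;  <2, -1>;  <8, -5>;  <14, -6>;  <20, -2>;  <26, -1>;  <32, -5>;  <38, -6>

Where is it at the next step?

First: linear, +6 per step → 44 at step 8.
Second: cycles through -2, -1, -5, -6 every 4 steps. Step 8 lands at position 0 of the cycle → -2.

<44, -2>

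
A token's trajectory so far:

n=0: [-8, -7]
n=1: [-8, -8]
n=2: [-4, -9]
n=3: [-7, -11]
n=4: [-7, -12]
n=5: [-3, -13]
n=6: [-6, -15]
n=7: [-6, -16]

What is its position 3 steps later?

Step-to-step displacements: [+0, -1], [+4, -1], [-3, -2], [+0, -1], [+4, -1], [-3, -2], [+0, -1] — a repeating cycle of length 3.
step 8: apply [+4, -1] → [-2, -17]
step 9: apply [-3, -2] → [-5, -19]
step 10: apply [+0, -1] → [-5, -20]

[-5, -20]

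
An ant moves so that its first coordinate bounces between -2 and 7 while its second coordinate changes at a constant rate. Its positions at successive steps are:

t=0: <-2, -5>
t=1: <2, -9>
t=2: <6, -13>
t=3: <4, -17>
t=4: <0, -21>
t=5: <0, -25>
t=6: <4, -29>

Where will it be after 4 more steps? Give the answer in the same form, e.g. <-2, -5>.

<2, -45>

The first coordinate travels 4 per step and bounces off the walls at -2 and 7.
  step 7: 4 → 6
  step 8: 6 → 2
  step 9: 2 → -2
  step 10: -2 → 2
The second coordinate changes by -4 each step: at step 10 it is -45.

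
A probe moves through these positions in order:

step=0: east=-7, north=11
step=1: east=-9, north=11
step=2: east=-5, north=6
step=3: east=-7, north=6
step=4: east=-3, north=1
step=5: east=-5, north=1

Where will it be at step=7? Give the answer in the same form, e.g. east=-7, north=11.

east=-3, north=-4

Step-to-step displacements: (-2,+0), (+4,-5), (-2,+0), (+4,-5), (-2,+0) — a repeating cycle of length 2.
step 6: apply (+4,-5) → east=-1, north=-4
step 7: apply (-2,+0) → east=-3, north=-4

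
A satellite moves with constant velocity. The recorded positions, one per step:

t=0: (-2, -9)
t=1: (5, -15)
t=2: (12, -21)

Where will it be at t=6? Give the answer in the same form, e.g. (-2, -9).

(40, -45)

The position changes by (+7, -6) every step.
step 3: (12, -21) + (+7, -6) → (19, -27)
step 4: (19, -27) + (+7, -6) → (26, -33)
step 5: (26, -33) + (+7, -6) → (33, -39)
step 6: (33, -39) + (+7, -6) → (40, -45)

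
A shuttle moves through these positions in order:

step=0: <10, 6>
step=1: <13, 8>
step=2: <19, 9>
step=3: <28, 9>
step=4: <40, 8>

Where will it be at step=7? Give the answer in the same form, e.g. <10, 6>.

Taking differences between consecutive positions: <+3, +2>, <+6, +1>, <+9, +0>, <+12, -1>. These grow by <+3, -1> each step.
step 5: <40, 8> + <+15, -2> → <55, 6>
step 6: <55, 6> + <+18, -3> → <73, 3>
step 7: <73, 3> + <+21, -4> → <94, -1>

<94, -1>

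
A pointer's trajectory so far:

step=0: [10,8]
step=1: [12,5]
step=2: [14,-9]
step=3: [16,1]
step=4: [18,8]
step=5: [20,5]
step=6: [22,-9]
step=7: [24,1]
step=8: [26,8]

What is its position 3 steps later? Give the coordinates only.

[32,1]

First: linear, +2 per step → 32 at step 11.
Second: cycles through 8, 5, -9, 1 every 4 steps. Step 11 lands at position 3 of the cycle → 1.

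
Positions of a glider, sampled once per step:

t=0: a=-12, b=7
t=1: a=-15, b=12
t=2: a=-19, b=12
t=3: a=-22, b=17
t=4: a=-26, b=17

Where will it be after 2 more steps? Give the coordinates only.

a=-33, b=22

Differencing gives (-3, +5), (-4, +0), (-3, +5), (-4, +0). This is the pattern (-3, +5), (-4, +0) repeated.
step 5: apply (-3, +5) → a=-29, b=22
step 6: apply (-4, +0) → a=-33, b=22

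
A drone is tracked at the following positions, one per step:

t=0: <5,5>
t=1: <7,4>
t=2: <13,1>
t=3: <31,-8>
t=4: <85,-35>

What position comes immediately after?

Consecutive displacements <+2,-1>, <+6,-3>, <+18,-9>, <+54,-27> scale by a factor of 3 each step.
step 5: <85,-35> + <+162,-81> → <247,-116>

<247,-116>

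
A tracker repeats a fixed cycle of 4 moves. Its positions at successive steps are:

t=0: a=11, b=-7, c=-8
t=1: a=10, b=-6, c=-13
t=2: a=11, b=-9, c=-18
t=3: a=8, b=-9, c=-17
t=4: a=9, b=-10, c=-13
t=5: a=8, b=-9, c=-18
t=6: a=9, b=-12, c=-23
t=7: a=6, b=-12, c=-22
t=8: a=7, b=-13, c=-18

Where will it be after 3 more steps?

a=4, b=-15, c=-27

Differencing gives (-1, +1, -5), (+1, -3, -5), (-3, +0, +1), (+1, -1, +4), (-1, +1, -5), (+1, -3, -5), (-3, +0, +1), (+1, -1, +4). This is the pattern (-1, +1, -5), (+1, -3, -5), (-3, +0, +1), (+1, -1, +4) repeated.
step 9: apply (-1, +1, -5) → a=6, b=-12, c=-23
step 10: apply (+1, -3, -5) → a=7, b=-15, c=-28
step 11: apply (-3, +0, +1) → a=4, b=-15, c=-27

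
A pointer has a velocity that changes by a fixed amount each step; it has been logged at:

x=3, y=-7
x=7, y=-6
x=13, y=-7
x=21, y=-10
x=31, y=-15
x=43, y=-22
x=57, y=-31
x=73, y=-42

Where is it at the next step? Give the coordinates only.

x=91, y=-55

First differences are (+4,+1), (+6,-1), (+8,-3), (+10,-5), (+12,-7), (+14,-9), (+16,-11); their common second difference is (+2,-2) (constant acceleration).
step 8: x=73, y=-42 + (+18,-13) → x=91, y=-55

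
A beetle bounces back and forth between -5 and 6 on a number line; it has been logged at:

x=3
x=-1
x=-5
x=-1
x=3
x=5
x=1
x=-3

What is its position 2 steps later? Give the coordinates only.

The value reflects between -5 and 6, moving 4 per step.
  step 8: -3 → -3
  step 9: -3 → 1

x=1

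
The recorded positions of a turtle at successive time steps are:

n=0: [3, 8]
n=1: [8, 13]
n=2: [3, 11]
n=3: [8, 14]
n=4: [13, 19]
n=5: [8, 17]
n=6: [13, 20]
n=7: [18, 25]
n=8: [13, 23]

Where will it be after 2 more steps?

[23, 31]

Step-to-step displacements: [+5, +5], [-5, -2], [+5, +3], [+5, +5], [-5, -2], [+5, +3], [+5, +5], [-5, -2] — a repeating cycle of length 3.
step 9: apply [+5, +3] → [18, 26]
step 10: apply [+5, +5] → [23, 31]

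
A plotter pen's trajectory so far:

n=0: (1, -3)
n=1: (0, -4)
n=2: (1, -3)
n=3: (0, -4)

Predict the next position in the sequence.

(1, -3)

Step-to-step displacements: (-1, -1), (+1, +1), (-1, -1); each is -1× the previous.
step 4: (0, -4) + (+1, +1) → (1, -3)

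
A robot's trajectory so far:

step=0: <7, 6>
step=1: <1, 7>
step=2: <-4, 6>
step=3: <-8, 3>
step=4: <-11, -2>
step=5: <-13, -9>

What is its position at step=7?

First differences are <-6, +1>, <-5, -1>, <-4, -3>, <-3, -5>, <-2, -7>; their common second difference is <+1, -2> (constant acceleration).
step 6: <-13, -9> + <-1, -9> → <-14, -18>
step 7: <-14, -18> + <+0, -11> → <-14, -29>

<-14, -29>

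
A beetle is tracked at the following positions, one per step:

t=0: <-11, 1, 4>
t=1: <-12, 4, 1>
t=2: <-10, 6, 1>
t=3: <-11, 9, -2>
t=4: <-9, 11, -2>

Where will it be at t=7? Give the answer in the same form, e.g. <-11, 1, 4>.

Differencing gives <-1, +3, -3>, <+2, +2, +0>, <-1, +3, -3>, <+2, +2, +0>. This is the pattern <-1, +3, -3>, <+2, +2, +0> repeated.
step 5: apply <-1, +3, -3> → <-10, 14, -5>
step 6: apply <+2, +2, +0> → <-8, 16, -5>
step 7: apply <-1, +3, -3> → <-9, 19, -8>

<-9, 19, -8>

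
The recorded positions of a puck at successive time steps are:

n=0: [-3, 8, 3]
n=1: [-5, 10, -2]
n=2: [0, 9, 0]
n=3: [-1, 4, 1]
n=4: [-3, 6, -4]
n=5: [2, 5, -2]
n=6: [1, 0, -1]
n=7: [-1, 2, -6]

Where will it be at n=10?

[1, -2, -8]

The moves between consecutive positions are [-2, +2, -5], [+5, -1, +2], [-1, -5, +1], [-2, +2, -5], [+5, -1, +2], [-1, -5, +1], [-2, +2, -5]; they repeat the 3-cycle [[-2, +2, -5], [+5, -1, +2], [-1, -5, +1]].
step 8: apply [+5, -1, +2] → [4, 1, -4]
step 9: apply [-1, -5, +1] → [3, -4, -3]
step 10: apply [-2, +2, -5] → [1, -2, -8]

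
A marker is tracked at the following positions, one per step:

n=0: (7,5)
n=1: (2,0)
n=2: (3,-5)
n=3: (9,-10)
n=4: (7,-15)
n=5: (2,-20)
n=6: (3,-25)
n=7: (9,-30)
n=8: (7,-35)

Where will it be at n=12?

First: cycles through 7, 2, 3, 9 every 4 steps. Step 12 lands at position 0 of the cycle → 7.
Second: linear, -5 per step → -55 at step 12.

(7,-55)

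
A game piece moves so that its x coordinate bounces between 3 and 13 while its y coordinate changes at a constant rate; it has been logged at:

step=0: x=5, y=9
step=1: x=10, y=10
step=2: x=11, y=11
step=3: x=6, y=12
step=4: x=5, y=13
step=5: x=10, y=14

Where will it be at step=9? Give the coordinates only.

x=10, y=18

The x coordinate travels 5 per step and bounces off the walls at 3 and 13.
  step 6: 10 → 11
  step 7: 11 → 6
  step 8: 6 → 5
  step 9: 5 → 10
The y coordinate changes by +1 each step: at step 9 it is 18.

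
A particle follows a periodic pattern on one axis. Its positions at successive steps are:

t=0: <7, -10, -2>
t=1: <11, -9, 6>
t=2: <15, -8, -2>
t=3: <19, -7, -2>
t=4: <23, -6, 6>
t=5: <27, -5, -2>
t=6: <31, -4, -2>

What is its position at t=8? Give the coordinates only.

<39, -2, -2>

The first coordinate changes by +4 each step, so at step 8 it is 7 + 8·(4) = 39.
The second coordinate changes by +1 each step, so at step 8 it is -10 + 8·(1) = -2.
The third coordinate repeats the cycle [-2, 6, -2] with period 3; step 8 mod 3 = 2, giving -2.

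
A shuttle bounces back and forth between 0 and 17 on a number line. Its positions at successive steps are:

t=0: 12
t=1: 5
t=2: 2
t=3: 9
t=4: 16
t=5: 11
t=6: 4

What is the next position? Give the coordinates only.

The value travels 7 per step and bounces off the walls at 0 and 17.
  step 7: 4 → 3

3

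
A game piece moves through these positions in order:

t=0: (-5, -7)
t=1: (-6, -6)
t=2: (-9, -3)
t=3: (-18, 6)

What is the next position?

The jumps are (-1, +1), (-3, +3), (-9, +9) — a geometric progression with ratio 3.
step 4: (-18, 6) + (-27, +27) → (-45, 33)

(-45, 33)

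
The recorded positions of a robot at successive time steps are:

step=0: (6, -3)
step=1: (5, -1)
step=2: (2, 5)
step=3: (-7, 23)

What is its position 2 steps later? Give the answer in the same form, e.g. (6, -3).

(-115, 239)

Step-to-step displacements: (-1, +2), (-3, +6), (-9, +18); each is 3× the previous.
step 4: (-7, 23) + (-27, +54) → (-34, 77)
step 5: (-34, 77) + (-81, +162) → (-115, 239)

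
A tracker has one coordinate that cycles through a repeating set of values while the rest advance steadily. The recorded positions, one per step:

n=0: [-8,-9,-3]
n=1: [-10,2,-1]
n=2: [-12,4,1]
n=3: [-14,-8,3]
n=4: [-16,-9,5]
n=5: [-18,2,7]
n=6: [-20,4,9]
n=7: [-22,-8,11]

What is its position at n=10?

First: linear, -2 per step → -28 at step 10.
Second: cycles through -9, 2, 4, -8 every 4 steps. Step 10 lands at position 2 of the cycle → 4.
Third: linear, +2 per step → 17 at step 10.

[-28,4,17]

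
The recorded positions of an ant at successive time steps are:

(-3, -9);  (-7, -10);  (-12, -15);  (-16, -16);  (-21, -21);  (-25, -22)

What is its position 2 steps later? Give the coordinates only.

Step-to-step displacements: (-4, -1), (-5, -5), (-4, -1), (-5, -5), (-4, -1) — a repeating cycle of length 2.
step 6: apply (-5, -5) → (-30, -27)
step 7: apply (-4, -1) → (-34, -28)

(-34, -28)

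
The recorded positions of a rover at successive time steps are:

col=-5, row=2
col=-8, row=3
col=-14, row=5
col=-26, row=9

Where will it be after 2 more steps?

col=-98, row=33

Consecutive displacements (-3,+1), (-6,+2), (-12,+4) scale by a factor of 2 each step.
step 4: col=-26, row=9 + (-24,+8) → col=-50, row=17
step 5: col=-50, row=17 + (-48,+16) → col=-98, row=33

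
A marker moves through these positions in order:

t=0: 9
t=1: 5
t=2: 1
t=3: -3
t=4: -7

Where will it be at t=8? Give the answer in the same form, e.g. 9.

-23

Each step adds -4 to the position.
step 5: -7 − 4 → -11
step 6: -11 − 4 → -15
step 7: -15 − 4 → -19
step 8: -19 − 4 → -23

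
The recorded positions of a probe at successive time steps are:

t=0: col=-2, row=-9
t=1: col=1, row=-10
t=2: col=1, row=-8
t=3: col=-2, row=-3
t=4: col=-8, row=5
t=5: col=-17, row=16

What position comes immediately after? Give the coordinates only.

col=-29, row=30

Taking differences between consecutive positions: (+3,-1), (+0,+2), (-3,+5), (-6,+8), (-9,+11). These grow by (-3,+3) each step.
step 6: col=-17, row=16 + (-12,+14) → col=-29, row=30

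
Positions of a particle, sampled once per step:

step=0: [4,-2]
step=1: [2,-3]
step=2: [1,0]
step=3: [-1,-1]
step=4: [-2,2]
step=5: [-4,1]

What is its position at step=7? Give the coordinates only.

Differencing gives [-2,-1], [-1,+3], [-2,-1], [-1,+3], [-2,-1]. This is the pattern [-2,-1], [-1,+3] repeated.
step 6: apply [-1,+3] → [-5,4]
step 7: apply [-2,-1] → [-7,3]

[-7,3]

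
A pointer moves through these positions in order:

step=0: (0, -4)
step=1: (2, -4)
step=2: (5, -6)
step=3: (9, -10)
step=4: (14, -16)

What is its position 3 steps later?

Successive displacements: (+2, +0), (+3, -2), (+4, -4), (+5, -6) — each changes by (+1, -2).
step 5: (14, -16) + (+6, -8) → (20, -24)
step 6: (20, -24) + (+7, -10) → (27, -34)
step 7: (27, -34) + (+8, -12) → (35, -46)

(35, -46)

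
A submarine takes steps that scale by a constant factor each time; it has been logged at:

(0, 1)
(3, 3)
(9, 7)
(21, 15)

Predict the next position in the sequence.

(45, 31)

Step-to-step displacements: (+3, +2), (+6, +4), (+12, +8); each is 2× the previous.
step 4: (21, 15) + (+24, +16) → (45, 31)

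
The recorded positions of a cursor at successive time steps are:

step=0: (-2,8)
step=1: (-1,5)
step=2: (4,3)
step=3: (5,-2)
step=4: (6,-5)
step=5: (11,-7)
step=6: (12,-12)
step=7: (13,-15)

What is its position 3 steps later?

Differencing gives (+1,-3), (+5,-2), (+1,-5), (+1,-3), (+5,-2), (+1,-5), (+1,-3). This is the pattern (+1,-3), (+5,-2), (+1,-5) repeated.
step 8: apply (+5,-2) → (18,-17)
step 9: apply (+1,-5) → (19,-22)
step 10: apply (+1,-3) → (20,-25)

(20,-25)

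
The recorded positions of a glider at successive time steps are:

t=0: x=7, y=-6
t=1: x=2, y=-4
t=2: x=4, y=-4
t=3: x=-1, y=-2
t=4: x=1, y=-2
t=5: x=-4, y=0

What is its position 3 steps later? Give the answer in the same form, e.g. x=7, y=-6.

Step-to-step displacements: (-5,+2), (+2,+0), (-5,+2), (+2,+0), (-5,+2) — a repeating cycle of length 2.
step 6: apply (+2,+0) → x=-2, y=0
step 7: apply (-5,+2) → x=-7, y=2
step 8: apply (+2,+0) → x=-5, y=2

x=-5, y=2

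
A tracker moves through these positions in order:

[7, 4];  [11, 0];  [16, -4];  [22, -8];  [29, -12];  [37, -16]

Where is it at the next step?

[46, -20]

Successive displacements: [+4, -4], [+5, -4], [+6, -4], [+7, -4], [+8, -4] — each changes by [+1, +0].
step 6: [37, -16] + [+9, -4] → [46, -20]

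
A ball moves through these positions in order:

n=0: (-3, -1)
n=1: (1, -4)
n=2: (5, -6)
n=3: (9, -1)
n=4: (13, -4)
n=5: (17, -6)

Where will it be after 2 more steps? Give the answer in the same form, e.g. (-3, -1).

(25, -4)

First: linear, +4 per step → 25 at step 7.
Second: cycles through -1, -4, -6 every 3 steps. Step 7 lands at position 1 of the cycle → -4.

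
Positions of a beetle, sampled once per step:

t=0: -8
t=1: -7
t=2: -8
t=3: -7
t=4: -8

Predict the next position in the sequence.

Step-to-step displacements: +1, -1, +1, -1; each is -1× the previous.
step 5: -8 + 1 → -7

-7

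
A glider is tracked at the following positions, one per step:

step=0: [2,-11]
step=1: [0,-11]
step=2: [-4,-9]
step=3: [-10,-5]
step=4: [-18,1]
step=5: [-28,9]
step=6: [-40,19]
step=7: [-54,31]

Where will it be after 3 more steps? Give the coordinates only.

Successive displacements: [-2,+0], [-4,+2], [-6,+4], [-8,+6], [-10,+8], [-12,+10], [-14,+12] — each changes by [-2,+2].
step 8: [-54,31] + [-16,+14] → [-70,45]
step 9: [-70,45] + [-18,+16] → [-88,61]
step 10: [-88,61] + [-20,+18] → [-108,79]

[-108,79]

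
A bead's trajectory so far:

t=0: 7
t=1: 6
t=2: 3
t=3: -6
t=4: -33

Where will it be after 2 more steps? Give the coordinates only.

-357

The jumps are -1, -3, -9, -27 — a geometric progression with ratio 3.
step 5: -33 − 81 → -114
step 6: -114 − 243 → -357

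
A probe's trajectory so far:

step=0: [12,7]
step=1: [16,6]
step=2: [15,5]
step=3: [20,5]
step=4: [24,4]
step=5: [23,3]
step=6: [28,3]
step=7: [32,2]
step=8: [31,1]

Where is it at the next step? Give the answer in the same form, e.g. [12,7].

Differencing gives [+4,-1], [-1,-1], [+5,+0], [+4,-1], [-1,-1], [+5,+0], [+4,-1], [-1,-1]. This is the pattern [+4,-1], [-1,-1], [+5,+0] repeated.
step 9: apply [+5,+0] → [36,1]

[36,1]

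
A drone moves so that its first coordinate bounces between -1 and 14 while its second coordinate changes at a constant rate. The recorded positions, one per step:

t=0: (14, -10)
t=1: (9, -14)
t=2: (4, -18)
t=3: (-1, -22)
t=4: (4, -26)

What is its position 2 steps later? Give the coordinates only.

(14, -34)

The first coordinate reflects between -1 and 14, moving 5 per step.
  step 5: 4 → 9
  step 6: 9 → 14
The second coordinate changes by -4 each step: at step 6 it is -34.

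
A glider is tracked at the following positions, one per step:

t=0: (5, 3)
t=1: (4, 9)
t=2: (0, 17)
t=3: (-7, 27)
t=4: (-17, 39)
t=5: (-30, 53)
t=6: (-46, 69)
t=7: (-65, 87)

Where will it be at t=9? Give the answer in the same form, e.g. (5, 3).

First differences are (-1, +6), (-4, +8), (-7, +10), (-10, +12), (-13, +14), (-16, +16), (-19, +18); their common second difference is (-3, +2) (constant acceleration).
step 8: (-65, 87) + (-22, +20) → (-87, 107)
step 9: (-87, 107) + (-25, +22) → (-112, 129)

(-112, 129)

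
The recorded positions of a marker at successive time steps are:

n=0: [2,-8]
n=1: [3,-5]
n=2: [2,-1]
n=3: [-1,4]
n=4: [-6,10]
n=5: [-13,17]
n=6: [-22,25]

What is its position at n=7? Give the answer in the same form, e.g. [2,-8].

[-33,34]

First differences are [+1,+3], [-1,+4], [-3,+5], [-5,+6], [-7,+7], [-9,+8]; their common second difference is [-2,+1] (constant acceleration).
step 7: [-22,25] + [-11,+9] → [-33,34]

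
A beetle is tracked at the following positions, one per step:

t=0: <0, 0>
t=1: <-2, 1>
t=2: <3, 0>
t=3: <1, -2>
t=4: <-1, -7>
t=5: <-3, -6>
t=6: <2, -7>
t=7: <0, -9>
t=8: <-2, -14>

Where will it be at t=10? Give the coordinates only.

<1, -14>

Differencing gives <-2, +1>, <+5, -1>, <-2, -2>, <-2, -5>, <-2, +1>, <+5, -1>, <-2, -2>, <-2, -5>. This is the pattern <-2, +1>, <+5, -1>, <-2, -2>, <-2, -5> repeated.
step 9: apply <-2, +1> → <-4, -13>
step 10: apply <+5, -1> → <1, -14>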